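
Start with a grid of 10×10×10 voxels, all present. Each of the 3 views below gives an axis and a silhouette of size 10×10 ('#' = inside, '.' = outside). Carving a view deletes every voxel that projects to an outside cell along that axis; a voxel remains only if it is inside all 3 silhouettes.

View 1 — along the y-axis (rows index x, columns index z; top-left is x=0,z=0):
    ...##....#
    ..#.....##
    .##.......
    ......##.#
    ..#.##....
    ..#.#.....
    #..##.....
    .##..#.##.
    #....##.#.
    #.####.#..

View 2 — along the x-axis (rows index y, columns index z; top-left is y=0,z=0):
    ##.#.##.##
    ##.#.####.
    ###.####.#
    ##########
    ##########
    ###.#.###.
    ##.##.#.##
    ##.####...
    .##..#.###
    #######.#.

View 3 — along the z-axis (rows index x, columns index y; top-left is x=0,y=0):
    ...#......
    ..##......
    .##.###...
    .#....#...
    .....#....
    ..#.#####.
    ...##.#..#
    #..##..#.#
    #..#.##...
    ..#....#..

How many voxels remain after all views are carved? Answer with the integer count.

|visual hull| = 85

before carving: 1000 voxels (10×10×10)
  1. axis=1 (XZ plane), |mask|=34  ⇒  voxels=340
  2. axis=0 (YZ plane), |mask|=76  ⇒  voxels=249
  3. axis=2 (XY plane), |mask|=32  ⇒  voxels=85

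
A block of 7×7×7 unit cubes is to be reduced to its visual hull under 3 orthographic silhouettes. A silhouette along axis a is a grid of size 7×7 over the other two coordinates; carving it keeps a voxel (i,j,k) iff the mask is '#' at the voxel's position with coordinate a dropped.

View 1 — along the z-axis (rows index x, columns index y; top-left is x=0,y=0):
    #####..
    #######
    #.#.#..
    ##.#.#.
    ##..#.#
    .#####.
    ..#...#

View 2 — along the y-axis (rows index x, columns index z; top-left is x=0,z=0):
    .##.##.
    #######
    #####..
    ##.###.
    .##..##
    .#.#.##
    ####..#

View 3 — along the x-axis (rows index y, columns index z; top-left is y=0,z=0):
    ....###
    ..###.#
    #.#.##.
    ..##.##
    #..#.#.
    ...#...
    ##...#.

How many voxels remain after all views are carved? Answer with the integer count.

start: 7×7×7 = 343 voxels
[1] z-view keeps 30 columns → grid now 210
[2] y-view keeps 34 columns → grid now 150
[3] x-view keeps 22 columns → grid now 65

|visual hull| = 65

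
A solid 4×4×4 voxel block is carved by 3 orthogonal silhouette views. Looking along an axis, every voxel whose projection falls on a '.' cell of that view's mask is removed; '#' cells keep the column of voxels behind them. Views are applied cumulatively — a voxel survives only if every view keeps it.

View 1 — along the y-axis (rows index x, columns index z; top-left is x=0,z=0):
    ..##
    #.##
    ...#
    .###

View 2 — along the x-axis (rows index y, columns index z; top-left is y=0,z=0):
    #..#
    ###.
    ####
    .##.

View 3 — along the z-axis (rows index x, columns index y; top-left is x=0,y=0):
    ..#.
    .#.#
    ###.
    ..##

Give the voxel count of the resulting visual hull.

initial block: 4^3 = 64
V1 y: intersect with XZ mask (9 set) -- 36 left
V2 x: intersect with YZ mask (11 set) -- 23 left
V3 z: intersect with XY mask (8 set) -- 12 left

remaining voxels: 12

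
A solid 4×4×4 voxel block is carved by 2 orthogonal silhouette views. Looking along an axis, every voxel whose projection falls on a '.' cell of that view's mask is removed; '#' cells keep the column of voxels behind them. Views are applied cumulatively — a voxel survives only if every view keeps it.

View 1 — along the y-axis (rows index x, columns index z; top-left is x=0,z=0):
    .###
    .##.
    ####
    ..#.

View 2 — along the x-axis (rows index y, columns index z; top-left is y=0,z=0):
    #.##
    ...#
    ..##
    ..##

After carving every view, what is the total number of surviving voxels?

start: 4×4×4 = 64 voxels
[1] y-view keeps 10 columns → grid now 40
[2] x-view keeps 8 columns → grid now 21

21 voxels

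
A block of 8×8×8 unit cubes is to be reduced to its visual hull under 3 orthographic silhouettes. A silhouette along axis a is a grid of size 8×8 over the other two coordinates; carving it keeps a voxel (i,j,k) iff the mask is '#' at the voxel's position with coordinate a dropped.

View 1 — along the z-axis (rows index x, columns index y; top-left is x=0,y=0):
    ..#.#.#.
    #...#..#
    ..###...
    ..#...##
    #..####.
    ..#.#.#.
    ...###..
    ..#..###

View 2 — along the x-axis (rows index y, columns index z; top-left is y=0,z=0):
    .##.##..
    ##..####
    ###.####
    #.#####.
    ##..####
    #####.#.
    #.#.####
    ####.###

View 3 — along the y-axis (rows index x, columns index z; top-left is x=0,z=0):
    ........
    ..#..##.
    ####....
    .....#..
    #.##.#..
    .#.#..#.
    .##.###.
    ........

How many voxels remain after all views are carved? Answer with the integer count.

initial block: 8^3 = 512
step 1: project along z, AND mask (27/64) → |grid| = 216
step 2: project along x, AND mask (48/64) → |grid| = 166
step 3: project along y, AND mask (20/64) → |grid| = 49

remaining voxels: 49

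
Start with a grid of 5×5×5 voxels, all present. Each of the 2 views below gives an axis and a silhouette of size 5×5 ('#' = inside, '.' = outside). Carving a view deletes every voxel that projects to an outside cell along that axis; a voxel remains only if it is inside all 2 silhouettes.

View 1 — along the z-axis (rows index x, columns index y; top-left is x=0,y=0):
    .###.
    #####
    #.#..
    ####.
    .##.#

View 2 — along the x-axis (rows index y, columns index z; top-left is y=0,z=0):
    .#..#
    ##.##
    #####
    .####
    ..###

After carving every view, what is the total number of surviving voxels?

initial block: 5^3 = 125
after view 1 [z-axis, 17 of 25 cells solid] → remaining = 85
after view 2 [x-axis, 18 of 25 cells solid] → remaining = 65

remaining voxels: 65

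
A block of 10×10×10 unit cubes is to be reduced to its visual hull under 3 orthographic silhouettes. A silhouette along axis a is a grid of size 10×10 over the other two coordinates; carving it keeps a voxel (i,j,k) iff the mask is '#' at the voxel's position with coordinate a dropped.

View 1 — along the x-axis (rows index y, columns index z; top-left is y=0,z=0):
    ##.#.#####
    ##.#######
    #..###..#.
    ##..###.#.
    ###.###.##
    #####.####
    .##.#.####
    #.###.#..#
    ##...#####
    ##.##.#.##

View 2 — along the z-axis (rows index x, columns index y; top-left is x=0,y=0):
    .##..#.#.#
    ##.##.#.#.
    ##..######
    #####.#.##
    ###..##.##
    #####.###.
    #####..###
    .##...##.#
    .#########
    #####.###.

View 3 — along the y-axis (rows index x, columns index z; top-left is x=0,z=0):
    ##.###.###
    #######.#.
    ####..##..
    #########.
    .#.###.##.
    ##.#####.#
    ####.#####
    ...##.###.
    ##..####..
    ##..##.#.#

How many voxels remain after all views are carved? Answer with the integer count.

start: 10×10×10 = 1000 voxels
after view 1 [x-axis, 72 of 100 cells solid] → remaining = 720
after view 2 [z-axis, 72 of 100 cells solid] → remaining = 517
after view 3 [y-axis, 71 of 100 cells solid] → remaining = 375

375 voxels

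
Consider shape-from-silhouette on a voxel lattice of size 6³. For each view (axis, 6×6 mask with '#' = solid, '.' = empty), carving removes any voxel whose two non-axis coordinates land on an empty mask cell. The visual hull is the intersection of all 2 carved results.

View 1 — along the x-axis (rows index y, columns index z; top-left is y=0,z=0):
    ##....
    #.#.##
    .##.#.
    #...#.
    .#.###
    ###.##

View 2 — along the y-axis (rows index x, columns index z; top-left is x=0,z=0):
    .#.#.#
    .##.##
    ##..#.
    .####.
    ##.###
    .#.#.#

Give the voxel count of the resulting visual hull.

initial block: 6^3 = 216
  1. axis=0 (YZ plane), |mask|=20  ⇒  voxels=120
  2. axis=1 (XZ plane), |mask|=22  ⇒  voxels=74

voxel count = 74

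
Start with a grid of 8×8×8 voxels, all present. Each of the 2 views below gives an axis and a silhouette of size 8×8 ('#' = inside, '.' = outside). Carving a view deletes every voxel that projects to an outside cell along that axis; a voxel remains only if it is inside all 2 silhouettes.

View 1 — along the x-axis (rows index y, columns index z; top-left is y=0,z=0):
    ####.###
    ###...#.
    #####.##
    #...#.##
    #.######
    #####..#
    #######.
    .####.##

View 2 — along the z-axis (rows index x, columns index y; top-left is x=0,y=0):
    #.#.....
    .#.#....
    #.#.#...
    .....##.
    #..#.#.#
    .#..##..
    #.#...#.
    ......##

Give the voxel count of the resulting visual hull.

130 voxels

initial block: 8^3 = 512
V1 x: intersect with YZ mask (48 set) -- 384 left
V2 z: intersect with XY mask (21 set) -- 130 left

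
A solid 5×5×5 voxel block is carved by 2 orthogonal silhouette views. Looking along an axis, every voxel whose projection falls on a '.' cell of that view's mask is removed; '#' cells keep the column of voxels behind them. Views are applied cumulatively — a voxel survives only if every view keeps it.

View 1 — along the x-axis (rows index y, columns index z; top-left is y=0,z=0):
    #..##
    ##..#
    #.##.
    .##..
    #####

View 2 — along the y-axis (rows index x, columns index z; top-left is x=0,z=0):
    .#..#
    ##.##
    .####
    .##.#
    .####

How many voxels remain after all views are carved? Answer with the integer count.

initial block: 5^3 = 125
step 1: project along x, AND mask (16/25) → |grid| = 80
step 2: project along y, AND mask (17/25) → |grid| = 52

remaining voxels: 52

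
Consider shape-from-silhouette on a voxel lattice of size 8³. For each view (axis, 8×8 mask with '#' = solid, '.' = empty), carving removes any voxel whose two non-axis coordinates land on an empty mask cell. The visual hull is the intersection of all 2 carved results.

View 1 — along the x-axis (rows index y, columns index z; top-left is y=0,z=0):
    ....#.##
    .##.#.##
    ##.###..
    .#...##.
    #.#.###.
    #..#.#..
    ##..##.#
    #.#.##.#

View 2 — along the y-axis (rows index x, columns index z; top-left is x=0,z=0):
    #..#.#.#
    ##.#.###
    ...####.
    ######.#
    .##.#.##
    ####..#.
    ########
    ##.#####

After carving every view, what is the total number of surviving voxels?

remaining voxels: 194

initial block: 8^3 = 512
[1] x-view keeps 34 columns → grid now 272
[2] y-view keeps 46 columns → grid now 194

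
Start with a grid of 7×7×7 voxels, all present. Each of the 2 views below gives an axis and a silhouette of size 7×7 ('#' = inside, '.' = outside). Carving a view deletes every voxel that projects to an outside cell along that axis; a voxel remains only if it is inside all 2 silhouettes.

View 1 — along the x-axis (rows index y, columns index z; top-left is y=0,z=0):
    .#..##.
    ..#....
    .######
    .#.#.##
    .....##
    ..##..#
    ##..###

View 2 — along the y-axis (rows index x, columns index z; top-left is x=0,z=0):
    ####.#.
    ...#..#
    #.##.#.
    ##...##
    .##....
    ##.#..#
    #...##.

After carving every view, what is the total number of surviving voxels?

full grid |V| = 343
after view 1 [x-axis, 24 of 49 cells solid] → remaining = 168
after view 2 [y-axis, 24 of 49 cells solid] → remaining = 80

voxel count = 80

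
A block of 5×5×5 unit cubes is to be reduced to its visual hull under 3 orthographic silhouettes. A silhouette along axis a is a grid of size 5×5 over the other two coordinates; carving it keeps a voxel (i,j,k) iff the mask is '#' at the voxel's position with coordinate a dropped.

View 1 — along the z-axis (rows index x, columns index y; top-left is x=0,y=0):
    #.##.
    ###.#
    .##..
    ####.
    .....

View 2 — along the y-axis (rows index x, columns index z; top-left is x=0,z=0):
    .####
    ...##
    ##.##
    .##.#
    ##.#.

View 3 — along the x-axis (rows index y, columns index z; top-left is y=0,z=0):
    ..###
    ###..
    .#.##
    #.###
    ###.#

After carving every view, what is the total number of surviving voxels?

initial block: 5^3 = 125
  1. axis=2 (XY plane), |mask|=13  ⇒  voxels=65
  2. axis=1 (XZ plane), |mask|=16  ⇒  voxels=40
  3. axis=0 (YZ plane), |mask|=17  ⇒  voxels=27

|visual hull| = 27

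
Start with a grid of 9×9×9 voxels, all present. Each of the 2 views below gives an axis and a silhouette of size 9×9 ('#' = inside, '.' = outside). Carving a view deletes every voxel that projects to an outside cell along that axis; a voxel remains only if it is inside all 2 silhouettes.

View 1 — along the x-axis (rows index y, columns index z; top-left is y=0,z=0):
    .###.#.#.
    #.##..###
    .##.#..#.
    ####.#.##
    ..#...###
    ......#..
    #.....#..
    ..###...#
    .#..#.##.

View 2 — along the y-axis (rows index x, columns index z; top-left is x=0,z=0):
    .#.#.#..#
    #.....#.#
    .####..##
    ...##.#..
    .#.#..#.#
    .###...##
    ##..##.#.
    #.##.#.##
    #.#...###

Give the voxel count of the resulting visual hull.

start: 9×9×9 = 729 voxels
step 1: project along x, AND mask (37/81) → |grid| = 333
step 2: project along y, AND mask (41/81) → |grid| = 173

173 voxels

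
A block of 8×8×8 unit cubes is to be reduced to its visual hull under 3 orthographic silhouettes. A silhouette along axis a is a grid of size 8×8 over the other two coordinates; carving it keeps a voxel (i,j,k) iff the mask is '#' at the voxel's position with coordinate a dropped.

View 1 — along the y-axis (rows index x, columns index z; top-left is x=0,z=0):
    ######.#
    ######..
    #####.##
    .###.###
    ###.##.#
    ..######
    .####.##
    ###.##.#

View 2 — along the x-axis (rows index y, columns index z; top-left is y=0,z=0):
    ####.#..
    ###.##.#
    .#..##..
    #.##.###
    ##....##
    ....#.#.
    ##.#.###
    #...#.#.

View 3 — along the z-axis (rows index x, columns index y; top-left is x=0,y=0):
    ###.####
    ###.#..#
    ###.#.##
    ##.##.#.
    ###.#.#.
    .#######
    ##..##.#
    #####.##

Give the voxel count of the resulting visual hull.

remaining voxels: 167

start: 8×8×8 = 512 voxels
carve view 1 (along y, XZ-mask fill 50/64): 400 voxels remain
carve view 2 (along x, YZ-mask fill 35/64): 213 voxels remain
carve view 3 (along z, XY-mask fill 47/64): 167 voxels remain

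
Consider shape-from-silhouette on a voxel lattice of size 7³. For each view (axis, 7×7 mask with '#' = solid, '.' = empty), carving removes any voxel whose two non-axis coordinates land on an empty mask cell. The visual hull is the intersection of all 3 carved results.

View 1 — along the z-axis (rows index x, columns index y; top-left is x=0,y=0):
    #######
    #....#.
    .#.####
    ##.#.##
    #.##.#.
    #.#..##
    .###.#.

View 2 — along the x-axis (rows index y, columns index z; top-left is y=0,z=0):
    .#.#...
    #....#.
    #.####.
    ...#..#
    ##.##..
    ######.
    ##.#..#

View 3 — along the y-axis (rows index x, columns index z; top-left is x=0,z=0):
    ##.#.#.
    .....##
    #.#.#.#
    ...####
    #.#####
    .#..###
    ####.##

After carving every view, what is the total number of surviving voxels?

71 voxels

full grid |V| = 343
step 1: project along z, AND mask (31/49) → |grid| = 217
step 2: project along x, AND mask (25/49) → |grid| = 114
step 3: project along y, AND mask (30/49) → |grid| = 71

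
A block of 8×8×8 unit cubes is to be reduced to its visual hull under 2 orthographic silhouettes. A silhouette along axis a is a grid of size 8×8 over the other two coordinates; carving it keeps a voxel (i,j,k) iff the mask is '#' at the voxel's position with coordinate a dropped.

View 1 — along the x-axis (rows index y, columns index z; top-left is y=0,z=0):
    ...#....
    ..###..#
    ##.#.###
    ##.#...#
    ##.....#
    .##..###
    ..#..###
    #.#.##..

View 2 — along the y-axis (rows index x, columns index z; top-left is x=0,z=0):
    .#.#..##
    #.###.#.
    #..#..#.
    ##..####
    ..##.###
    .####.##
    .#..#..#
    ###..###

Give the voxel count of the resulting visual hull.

before carving: 512 voxels (8×8×8)
  1. axis=0 (YZ plane), |mask|=31  ⇒  voxels=248
  2. axis=1 (XZ plane), |mask|=38  ⇒  voxels=149

149 voxels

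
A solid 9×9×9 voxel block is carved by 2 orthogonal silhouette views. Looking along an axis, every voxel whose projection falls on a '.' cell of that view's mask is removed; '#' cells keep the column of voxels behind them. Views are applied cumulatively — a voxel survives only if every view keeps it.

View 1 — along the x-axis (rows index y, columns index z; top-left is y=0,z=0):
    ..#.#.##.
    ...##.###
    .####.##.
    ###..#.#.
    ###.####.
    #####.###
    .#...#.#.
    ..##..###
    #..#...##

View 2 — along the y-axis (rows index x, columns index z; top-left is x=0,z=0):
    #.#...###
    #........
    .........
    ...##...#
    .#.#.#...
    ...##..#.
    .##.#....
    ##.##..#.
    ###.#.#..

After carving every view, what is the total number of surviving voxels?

149 voxels

full grid |V| = 729
  1. axis=0 (YZ plane), |mask|=47  ⇒  voxels=423
  2. axis=1 (XZ plane), |mask|=28  ⇒  voxels=149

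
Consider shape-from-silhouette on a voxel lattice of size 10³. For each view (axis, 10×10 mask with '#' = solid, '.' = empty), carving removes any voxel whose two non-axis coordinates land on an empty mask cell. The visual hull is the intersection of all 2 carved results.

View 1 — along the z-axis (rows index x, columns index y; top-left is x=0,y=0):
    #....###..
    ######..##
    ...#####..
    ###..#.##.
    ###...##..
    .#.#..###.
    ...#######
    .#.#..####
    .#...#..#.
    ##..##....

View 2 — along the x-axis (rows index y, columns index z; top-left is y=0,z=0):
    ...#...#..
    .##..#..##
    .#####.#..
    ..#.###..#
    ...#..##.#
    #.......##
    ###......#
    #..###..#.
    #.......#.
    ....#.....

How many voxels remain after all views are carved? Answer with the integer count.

initial block: 10^3 = 1000
[1] z-view keeps 53 columns → grid now 530
[2] x-view keeps 37 columns → grid now 199

|visual hull| = 199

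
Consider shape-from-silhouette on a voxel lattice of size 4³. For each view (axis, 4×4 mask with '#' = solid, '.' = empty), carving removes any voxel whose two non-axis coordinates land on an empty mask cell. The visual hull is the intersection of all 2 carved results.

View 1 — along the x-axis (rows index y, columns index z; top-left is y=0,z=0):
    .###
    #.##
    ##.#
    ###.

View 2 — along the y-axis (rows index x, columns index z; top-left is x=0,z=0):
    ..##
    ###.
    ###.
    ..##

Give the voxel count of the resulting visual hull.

full grid |V| = 64
after view 1 [x-axis, 12 of 16 cells solid] → remaining = 48
after view 2 [y-axis, 10 of 16 cells solid] → remaining = 30

|visual hull| = 30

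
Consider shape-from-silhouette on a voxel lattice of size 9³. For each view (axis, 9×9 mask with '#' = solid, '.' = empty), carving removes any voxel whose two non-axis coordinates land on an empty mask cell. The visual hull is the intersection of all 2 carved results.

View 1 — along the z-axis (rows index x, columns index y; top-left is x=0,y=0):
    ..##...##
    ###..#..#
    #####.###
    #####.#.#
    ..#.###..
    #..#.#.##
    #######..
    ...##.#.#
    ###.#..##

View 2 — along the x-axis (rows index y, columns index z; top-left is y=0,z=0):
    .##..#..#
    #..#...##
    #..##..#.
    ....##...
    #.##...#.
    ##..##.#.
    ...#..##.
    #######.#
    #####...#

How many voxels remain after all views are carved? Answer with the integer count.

initial block: 9^3 = 729
[1] z-view keeps 50 columns → grid now 450
[2] x-view keeps 40 columns → grid now 217

217 voxels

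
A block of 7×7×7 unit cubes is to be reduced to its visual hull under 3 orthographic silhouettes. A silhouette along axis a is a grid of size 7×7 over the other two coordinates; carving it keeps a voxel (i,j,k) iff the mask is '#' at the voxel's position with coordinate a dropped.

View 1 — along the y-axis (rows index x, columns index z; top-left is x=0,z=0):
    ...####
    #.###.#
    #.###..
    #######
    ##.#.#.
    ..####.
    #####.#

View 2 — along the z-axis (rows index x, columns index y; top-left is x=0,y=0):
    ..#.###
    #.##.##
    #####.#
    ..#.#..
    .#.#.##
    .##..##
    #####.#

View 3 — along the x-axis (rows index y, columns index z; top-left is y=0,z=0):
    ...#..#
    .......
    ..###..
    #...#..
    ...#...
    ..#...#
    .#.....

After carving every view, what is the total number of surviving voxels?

initial block: 7^3 = 343
V1 y: intersect with XZ mask (34 set) -- 238 left
V2 z: intersect with XY mask (31 set) -- 147 left
V3 x: intersect with YZ mask (11 set) -- 39 left

remaining voxels: 39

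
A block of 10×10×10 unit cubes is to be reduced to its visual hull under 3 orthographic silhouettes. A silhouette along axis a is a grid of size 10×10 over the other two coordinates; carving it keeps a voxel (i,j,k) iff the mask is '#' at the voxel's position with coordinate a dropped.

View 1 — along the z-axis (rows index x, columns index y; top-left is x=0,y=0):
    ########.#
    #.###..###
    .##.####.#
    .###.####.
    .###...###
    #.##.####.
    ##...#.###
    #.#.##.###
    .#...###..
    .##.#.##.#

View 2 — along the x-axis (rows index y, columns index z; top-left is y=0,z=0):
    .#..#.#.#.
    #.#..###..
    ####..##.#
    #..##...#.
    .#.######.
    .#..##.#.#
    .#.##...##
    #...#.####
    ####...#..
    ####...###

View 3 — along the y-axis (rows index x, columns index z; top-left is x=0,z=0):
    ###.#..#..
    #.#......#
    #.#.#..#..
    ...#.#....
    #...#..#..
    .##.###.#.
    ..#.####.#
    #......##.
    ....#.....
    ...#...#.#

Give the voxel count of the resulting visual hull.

voxel count = 142

initial block: 10^3 = 1000
V1 z: intersect with XY mask (66 set) -- 660 left
V2 x: intersect with YZ mask (55 set) -- 370 left
V3 y: intersect with XZ mask (36 set) -- 142 left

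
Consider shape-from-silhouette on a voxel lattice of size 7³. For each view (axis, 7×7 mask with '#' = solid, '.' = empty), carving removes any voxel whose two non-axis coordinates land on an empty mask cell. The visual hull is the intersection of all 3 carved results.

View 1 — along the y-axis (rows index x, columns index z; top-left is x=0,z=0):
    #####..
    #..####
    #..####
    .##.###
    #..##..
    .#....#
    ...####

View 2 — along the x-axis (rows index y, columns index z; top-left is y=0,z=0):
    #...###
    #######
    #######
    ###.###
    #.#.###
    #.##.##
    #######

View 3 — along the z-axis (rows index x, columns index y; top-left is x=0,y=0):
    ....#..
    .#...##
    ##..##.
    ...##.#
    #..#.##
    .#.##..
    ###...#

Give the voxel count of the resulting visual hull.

before carving: 343 voxels (7×7×7)
V1 y: intersect with XZ mask (29 set) -- 203 left
V2 x: intersect with YZ mask (41 set) -- 171 left
V3 z: intersect with XY mask (22 set) -- 77 left

voxel count = 77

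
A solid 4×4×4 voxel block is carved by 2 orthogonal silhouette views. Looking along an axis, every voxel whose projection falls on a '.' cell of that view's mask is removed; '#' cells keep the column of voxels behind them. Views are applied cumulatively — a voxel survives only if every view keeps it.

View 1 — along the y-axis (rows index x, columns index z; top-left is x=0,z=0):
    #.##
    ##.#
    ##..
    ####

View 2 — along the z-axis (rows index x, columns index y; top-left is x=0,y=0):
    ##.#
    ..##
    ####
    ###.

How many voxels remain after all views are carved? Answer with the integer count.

before carving: 64 voxels (4×4×4)
after view 1 [y-axis, 12 of 16 cells solid] → remaining = 48
after view 2 [z-axis, 12 of 16 cells solid] → remaining = 35

voxel count = 35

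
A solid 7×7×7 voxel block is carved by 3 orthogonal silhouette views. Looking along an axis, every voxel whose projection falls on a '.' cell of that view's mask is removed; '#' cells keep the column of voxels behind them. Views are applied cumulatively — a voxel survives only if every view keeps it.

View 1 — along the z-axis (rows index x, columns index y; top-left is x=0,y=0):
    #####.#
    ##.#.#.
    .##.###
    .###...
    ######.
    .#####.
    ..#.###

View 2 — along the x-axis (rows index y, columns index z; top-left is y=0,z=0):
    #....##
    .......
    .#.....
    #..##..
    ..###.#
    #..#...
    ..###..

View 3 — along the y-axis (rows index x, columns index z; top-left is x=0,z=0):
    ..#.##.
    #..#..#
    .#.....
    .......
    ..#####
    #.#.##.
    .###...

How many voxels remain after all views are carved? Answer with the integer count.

before carving: 343 voxels (7×7×7)
after view 1 [z-axis, 33 of 49 cells solid] → remaining = 231
after view 2 [x-axis, 16 of 49 cells solid] → remaining = 69
after view 3 [y-axis, 19 of 49 cells solid] → remaining = 33

|visual hull| = 33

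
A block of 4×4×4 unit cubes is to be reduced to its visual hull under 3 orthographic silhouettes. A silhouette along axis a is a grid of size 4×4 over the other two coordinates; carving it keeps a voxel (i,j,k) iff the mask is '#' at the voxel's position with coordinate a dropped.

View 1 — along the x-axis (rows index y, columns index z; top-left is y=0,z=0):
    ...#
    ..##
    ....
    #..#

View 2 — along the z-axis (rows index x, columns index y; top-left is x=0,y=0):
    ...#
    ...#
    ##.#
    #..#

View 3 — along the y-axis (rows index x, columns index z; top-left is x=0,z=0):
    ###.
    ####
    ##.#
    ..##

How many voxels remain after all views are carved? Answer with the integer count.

before carving: 64 voxels (4×4×4)
V1 x: intersect with YZ mask (5 set) -- 20 left
V2 z: intersect with XY mask (7 set) -- 12 left
V3 y: intersect with XZ mask (12 set) -- 9 left

voxel count = 9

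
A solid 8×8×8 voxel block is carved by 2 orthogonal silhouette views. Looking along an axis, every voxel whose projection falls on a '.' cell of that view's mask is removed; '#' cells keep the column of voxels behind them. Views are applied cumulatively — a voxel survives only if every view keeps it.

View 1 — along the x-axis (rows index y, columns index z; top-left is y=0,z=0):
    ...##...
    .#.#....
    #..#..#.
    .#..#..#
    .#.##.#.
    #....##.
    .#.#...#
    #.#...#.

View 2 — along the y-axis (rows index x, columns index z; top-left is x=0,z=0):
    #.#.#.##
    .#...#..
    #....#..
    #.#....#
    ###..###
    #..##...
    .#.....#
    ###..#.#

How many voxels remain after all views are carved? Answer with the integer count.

full grid |V| = 512
[1] x-view keeps 23 columns → grid now 184
[2] y-view keeps 28 columns → grid now 71

remaining voxels: 71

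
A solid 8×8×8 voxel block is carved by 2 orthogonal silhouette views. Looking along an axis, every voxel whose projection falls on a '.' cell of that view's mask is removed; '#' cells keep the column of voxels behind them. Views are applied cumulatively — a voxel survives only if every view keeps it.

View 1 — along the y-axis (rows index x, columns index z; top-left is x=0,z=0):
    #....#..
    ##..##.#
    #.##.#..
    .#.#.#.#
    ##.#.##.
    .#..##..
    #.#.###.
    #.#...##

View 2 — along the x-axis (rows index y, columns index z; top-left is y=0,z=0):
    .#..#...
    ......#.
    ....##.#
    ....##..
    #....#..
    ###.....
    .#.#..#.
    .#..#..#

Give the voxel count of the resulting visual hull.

remaining voxels: 79

start: 8×8×8 = 512 voxels
carve view 1 (along y, XZ-mask fill 32/64): 256 voxels remain
carve view 2 (along x, YZ-mask fill 19/64): 79 voxels remain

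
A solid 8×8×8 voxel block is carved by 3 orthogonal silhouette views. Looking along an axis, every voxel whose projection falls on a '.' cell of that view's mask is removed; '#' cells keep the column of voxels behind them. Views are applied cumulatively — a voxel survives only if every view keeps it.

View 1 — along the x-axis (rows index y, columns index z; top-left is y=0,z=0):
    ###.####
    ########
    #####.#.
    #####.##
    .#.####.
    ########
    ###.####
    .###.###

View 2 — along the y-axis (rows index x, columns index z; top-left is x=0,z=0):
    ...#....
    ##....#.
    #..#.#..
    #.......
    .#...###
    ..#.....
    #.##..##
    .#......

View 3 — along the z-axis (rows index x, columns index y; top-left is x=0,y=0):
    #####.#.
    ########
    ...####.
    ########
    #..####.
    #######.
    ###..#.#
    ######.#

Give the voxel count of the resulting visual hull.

94 voxels

start: 8×8×8 = 512 voxels
after view 1 [x-axis, 54 of 64 cells solid] → remaining = 432
after view 2 [y-axis, 19 of 64 cells solid] → remaining = 128
after view 3 [z-axis, 50 of 64 cells solid] → remaining = 94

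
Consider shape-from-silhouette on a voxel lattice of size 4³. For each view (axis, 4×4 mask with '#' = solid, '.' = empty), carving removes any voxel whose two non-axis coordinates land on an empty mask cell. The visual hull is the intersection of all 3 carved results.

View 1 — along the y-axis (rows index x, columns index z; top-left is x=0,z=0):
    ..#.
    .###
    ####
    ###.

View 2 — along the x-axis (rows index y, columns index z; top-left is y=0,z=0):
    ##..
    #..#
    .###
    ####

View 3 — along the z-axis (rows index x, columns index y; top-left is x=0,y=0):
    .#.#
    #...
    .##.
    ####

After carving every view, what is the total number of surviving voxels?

15 voxels

start: 4×4×4 = 64 voxels
carve view 1 (along y, XZ-mask fill 11/16): 44 voxels remain
carve view 2 (along x, YZ-mask fill 11/16): 29 voxels remain
carve view 3 (along z, XY-mask fill 9/16): 15 voxels remain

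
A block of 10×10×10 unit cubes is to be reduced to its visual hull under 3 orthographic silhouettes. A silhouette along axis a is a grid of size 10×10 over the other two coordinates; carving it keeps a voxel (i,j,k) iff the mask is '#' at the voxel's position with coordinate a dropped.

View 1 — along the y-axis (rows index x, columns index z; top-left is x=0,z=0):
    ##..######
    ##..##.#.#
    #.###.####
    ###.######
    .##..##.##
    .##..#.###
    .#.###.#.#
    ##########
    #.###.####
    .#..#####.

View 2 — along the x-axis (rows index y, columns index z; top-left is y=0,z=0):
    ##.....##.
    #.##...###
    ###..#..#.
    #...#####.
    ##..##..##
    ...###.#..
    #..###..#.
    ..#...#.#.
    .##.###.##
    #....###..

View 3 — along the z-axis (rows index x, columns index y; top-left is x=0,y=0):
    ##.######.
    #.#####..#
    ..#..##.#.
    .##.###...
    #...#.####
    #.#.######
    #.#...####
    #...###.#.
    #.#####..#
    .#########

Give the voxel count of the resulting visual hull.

remaining voxels: 234

full grid |V| = 1000
carve view 1 (along y, XZ-mask fill 73/100): 730 voxels remain
carve view 2 (along x, YZ-mask fill 50/100): 370 voxels remain
carve view 3 (along z, XY-mask fill 65/100): 234 voxels remain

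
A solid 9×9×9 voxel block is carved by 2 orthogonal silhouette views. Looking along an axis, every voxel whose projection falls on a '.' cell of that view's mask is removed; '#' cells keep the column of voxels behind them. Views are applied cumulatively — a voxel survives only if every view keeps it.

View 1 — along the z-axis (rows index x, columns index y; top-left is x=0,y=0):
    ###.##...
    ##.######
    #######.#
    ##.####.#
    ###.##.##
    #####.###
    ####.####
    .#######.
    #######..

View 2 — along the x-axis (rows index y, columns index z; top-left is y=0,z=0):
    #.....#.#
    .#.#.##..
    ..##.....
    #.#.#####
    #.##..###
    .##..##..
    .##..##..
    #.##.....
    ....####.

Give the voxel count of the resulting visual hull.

voxel count = 270

full grid |V| = 729
after view 1 [z-axis, 65 of 81 cells solid] → remaining = 585
after view 2 [x-axis, 37 of 81 cells solid] → remaining = 270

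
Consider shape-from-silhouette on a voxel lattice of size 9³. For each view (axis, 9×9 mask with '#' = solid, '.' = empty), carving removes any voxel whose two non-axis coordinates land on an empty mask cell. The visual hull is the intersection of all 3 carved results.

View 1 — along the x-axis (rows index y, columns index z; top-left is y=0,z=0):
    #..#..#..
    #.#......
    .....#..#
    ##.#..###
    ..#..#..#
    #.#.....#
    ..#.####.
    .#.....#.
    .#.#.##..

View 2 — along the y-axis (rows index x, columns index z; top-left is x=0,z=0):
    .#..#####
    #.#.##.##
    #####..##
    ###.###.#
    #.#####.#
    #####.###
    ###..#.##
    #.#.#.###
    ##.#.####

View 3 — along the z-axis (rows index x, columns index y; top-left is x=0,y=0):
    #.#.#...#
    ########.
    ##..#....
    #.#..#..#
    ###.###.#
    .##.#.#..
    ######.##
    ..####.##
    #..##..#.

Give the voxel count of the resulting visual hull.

start: 9×9×9 = 729 voxels
after view 1 [x-axis, 30 of 81 cells solid] → remaining = 270
after view 2 [y-axis, 60 of 81 cells solid] → remaining = 202
after view 3 [z-axis, 48 of 81 cells solid] → remaining = 116

remaining voxels: 116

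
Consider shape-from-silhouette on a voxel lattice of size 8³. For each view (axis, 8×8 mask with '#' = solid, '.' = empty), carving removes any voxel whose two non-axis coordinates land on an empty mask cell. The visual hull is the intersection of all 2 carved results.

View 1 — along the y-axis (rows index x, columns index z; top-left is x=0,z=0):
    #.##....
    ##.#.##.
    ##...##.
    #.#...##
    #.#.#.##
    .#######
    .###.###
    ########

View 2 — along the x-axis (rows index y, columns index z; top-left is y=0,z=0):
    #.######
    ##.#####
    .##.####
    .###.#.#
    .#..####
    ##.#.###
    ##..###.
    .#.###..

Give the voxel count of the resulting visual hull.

remaining voxels: 232

full grid |V| = 512
[1] y-view keeps 42 columns → grid now 336
[2] x-view keeps 45 columns → grid now 232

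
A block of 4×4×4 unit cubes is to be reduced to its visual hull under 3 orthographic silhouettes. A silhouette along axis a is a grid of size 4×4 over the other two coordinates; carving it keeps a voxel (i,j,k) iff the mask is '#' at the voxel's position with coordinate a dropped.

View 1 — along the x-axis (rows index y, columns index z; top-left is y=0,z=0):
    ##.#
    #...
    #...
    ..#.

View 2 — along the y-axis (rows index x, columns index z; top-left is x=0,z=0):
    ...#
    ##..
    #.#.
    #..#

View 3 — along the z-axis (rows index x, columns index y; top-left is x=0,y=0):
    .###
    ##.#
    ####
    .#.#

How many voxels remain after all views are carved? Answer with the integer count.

|visual hull| = 8

start: 4×4×4 = 64 voxels
[1] x-view keeps 6 columns → grid now 24
[2] y-view keeps 7 columns → grid now 13
[3] z-view keeps 12 columns → grid now 8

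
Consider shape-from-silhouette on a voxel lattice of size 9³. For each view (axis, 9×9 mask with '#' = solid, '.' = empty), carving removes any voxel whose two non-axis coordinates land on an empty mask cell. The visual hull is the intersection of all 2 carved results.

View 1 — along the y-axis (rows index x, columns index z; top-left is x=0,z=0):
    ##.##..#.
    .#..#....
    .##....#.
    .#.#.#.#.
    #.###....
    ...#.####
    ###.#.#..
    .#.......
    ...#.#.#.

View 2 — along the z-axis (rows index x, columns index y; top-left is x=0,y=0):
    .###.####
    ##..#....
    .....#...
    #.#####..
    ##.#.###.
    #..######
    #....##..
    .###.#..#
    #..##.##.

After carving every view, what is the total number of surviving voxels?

before carving: 729 voxels (9×9×9)
carve view 1 (along y, XZ-mask fill 32/81): 288 voxels remain
carve view 2 (along z, XY-mask fill 43/81): 162 voxels remain

voxel count = 162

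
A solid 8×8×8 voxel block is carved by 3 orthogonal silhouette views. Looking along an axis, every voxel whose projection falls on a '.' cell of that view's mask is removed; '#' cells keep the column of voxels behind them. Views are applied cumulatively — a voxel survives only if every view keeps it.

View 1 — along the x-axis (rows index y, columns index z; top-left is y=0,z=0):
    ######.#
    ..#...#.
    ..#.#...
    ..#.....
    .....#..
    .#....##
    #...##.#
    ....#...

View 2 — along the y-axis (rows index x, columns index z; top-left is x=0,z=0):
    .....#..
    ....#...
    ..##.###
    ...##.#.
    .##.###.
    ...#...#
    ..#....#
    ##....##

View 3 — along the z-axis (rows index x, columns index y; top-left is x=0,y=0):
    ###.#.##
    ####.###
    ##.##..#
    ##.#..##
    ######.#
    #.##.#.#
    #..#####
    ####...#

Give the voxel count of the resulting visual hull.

initial block: 8^3 = 512
carve view 1 (along x, YZ-mask fill 21/64): 168 voxels remain
carve view 2 (along y, XZ-mask fill 23/64): 62 voxels remain
carve view 3 (along z, XY-mask fill 46/64): 45 voxels remain

|visual hull| = 45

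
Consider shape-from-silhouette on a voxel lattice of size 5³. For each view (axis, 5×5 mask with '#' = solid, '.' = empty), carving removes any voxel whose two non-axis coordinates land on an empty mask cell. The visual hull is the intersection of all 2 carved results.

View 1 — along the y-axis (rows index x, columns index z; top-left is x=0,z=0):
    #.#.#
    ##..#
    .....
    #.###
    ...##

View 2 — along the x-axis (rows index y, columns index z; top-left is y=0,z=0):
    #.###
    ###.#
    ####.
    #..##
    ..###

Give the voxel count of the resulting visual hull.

start: 5×5×5 = 125 voxels
step 1: project along y, AND mask (12/25) → |grid| = 60
step 2: project along x, AND mask (18/25) → |grid| = 46

voxel count = 46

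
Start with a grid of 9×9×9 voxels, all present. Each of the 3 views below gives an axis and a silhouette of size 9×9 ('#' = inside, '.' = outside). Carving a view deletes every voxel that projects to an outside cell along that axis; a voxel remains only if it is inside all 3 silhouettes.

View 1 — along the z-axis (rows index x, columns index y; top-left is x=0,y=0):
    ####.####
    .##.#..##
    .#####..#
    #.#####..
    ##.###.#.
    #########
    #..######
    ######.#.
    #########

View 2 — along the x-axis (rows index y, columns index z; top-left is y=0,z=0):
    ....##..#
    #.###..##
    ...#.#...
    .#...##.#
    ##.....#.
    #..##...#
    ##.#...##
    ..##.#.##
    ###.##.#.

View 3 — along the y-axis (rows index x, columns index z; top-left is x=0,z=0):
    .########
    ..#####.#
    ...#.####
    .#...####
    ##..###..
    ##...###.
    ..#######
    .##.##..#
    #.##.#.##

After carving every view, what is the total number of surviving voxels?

initial block: 9^3 = 729
  1. axis=2 (XY plane), |mask|=63  ⇒  voxels=567
  2. axis=0 (YZ plane), |mask|=38  ⇒  voxels=261
  3. axis=1 (XZ plane), |mask|=52  ⇒  voxels=169

|visual hull| = 169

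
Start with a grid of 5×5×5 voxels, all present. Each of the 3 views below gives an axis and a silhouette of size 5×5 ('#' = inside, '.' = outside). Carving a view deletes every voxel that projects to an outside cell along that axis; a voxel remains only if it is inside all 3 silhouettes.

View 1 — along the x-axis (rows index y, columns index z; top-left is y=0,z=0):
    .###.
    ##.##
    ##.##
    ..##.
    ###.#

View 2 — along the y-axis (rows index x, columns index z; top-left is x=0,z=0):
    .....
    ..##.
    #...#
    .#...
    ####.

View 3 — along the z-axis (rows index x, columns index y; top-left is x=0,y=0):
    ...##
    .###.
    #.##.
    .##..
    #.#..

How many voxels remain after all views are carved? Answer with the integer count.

initial block: 5^3 = 125
step 1: project along x, AND mask (17/25) → |grid| = 85
step 2: project along y, AND mask (9/25) → |grid| = 31
step 3: project along z, AND mask (12/25) → |grid| = 14

14 voxels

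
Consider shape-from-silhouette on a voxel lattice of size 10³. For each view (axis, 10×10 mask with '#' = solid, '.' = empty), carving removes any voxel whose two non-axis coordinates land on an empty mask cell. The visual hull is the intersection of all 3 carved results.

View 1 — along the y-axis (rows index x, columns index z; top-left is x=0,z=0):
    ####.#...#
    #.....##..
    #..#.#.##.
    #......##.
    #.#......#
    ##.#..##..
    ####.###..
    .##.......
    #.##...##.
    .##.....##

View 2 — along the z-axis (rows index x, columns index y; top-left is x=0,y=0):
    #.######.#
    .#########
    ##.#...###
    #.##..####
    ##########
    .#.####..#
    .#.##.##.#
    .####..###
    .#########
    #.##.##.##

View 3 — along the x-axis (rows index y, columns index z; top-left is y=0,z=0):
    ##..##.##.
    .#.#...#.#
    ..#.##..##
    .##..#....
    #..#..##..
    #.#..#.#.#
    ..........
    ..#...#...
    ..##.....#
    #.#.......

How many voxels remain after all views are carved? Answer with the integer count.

before carving: 1000 voxels (10×10×10)
carve view 1 (along y, XZ-mask fill 43/100): 430 voxels remain
carve view 2 (along z, XY-mask fill 75/100): 315 voxels remain
carve view 3 (along x, YZ-mask fill 34/100): 114 voxels remain

voxel count = 114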